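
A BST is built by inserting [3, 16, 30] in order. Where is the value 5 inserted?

Starting tree (level order): [3, None, 16, None, 30]
Insertion path: 3 -> 16
Result: insert 5 as left child of 16
Final tree (level order): [3, None, 16, 5, 30]


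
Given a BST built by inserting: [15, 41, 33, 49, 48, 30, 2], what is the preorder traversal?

Tree insertion order: [15, 41, 33, 49, 48, 30, 2]
Tree (level-order array): [15, 2, 41, None, None, 33, 49, 30, None, 48]
Preorder traversal: [15, 2, 41, 33, 30, 49, 48]


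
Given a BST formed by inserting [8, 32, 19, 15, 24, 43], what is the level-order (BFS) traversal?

Tree insertion order: [8, 32, 19, 15, 24, 43]
Tree (level-order array): [8, None, 32, 19, 43, 15, 24]
BFS from the root, enqueuing left then right child of each popped node:
  queue [8] -> pop 8, enqueue [32], visited so far: [8]
  queue [32] -> pop 32, enqueue [19, 43], visited so far: [8, 32]
  queue [19, 43] -> pop 19, enqueue [15, 24], visited so far: [8, 32, 19]
  queue [43, 15, 24] -> pop 43, enqueue [none], visited so far: [8, 32, 19, 43]
  queue [15, 24] -> pop 15, enqueue [none], visited so far: [8, 32, 19, 43, 15]
  queue [24] -> pop 24, enqueue [none], visited so far: [8, 32, 19, 43, 15, 24]
Result: [8, 32, 19, 43, 15, 24]


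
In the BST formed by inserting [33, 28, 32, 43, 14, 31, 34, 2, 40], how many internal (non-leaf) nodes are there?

Tree built from: [33, 28, 32, 43, 14, 31, 34, 2, 40]
Tree (level-order array): [33, 28, 43, 14, 32, 34, None, 2, None, 31, None, None, 40]
Rule: An internal node has at least one child.
Per-node child counts:
  node 33: 2 child(ren)
  node 28: 2 child(ren)
  node 14: 1 child(ren)
  node 2: 0 child(ren)
  node 32: 1 child(ren)
  node 31: 0 child(ren)
  node 43: 1 child(ren)
  node 34: 1 child(ren)
  node 40: 0 child(ren)
Matching nodes: [33, 28, 14, 32, 43, 34]
Count of internal (non-leaf) nodes: 6


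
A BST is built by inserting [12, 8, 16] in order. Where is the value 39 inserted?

Starting tree (level order): [12, 8, 16]
Insertion path: 12 -> 16
Result: insert 39 as right child of 16
Final tree (level order): [12, 8, 16, None, None, None, 39]


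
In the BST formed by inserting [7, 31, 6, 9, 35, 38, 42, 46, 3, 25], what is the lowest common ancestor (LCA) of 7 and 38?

Tree insertion order: [7, 31, 6, 9, 35, 38, 42, 46, 3, 25]
Tree (level-order array): [7, 6, 31, 3, None, 9, 35, None, None, None, 25, None, 38, None, None, None, 42, None, 46]
In a BST, the LCA of p=7, q=38 is the first node v on the
root-to-leaf path with p <= v <= q (go left if both < v, right if both > v).
Walk from root:
  at 7: 7 <= 7 <= 38, this is the LCA
LCA = 7


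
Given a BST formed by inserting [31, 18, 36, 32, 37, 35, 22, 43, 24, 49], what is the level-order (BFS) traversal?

Tree insertion order: [31, 18, 36, 32, 37, 35, 22, 43, 24, 49]
Tree (level-order array): [31, 18, 36, None, 22, 32, 37, None, 24, None, 35, None, 43, None, None, None, None, None, 49]
BFS from the root, enqueuing left then right child of each popped node:
  queue [31] -> pop 31, enqueue [18, 36], visited so far: [31]
  queue [18, 36] -> pop 18, enqueue [22], visited so far: [31, 18]
  queue [36, 22] -> pop 36, enqueue [32, 37], visited so far: [31, 18, 36]
  queue [22, 32, 37] -> pop 22, enqueue [24], visited so far: [31, 18, 36, 22]
  queue [32, 37, 24] -> pop 32, enqueue [35], visited so far: [31, 18, 36, 22, 32]
  queue [37, 24, 35] -> pop 37, enqueue [43], visited so far: [31, 18, 36, 22, 32, 37]
  queue [24, 35, 43] -> pop 24, enqueue [none], visited so far: [31, 18, 36, 22, 32, 37, 24]
  queue [35, 43] -> pop 35, enqueue [none], visited so far: [31, 18, 36, 22, 32, 37, 24, 35]
  queue [43] -> pop 43, enqueue [49], visited so far: [31, 18, 36, 22, 32, 37, 24, 35, 43]
  queue [49] -> pop 49, enqueue [none], visited so far: [31, 18, 36, 22, 32, 37, 24, 35, 43, 49]
Result: [31, 18, 36, 22, 32, 37, 24, 35, 43, 49]


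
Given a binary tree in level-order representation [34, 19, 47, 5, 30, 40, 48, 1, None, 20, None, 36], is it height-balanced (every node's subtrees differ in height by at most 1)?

Tree (level-order array): [34, 19, 47, 5, 30, 40, 48, 1, None, 20, None, 36]
Definition: a tree is height-balanced if, at every node, |h(left) - h(right)| <= 1 (empty subtree has height -1).
Bottom-up per-node check:
  node 1: h_left=-1, h_right=-1, diff=0 [OK], height=0
  node 5: h_left=0, h_right=-1, diff=1 [OK], height=1
  node 20: h_left=-1, h_right=-1, diff=0 [OK], height=0
  node 30: h_left=0, h_right=-1, diff=1 [OK], height=1
  node 19: h_left=1, h_right=1, diff=0 [OK], height=2
  node 36: h_left=-1, h_right=-1, diff=0 [OK], height=0
  node 40: h_left=0, h_right=-1, diff=1 [OK], height=1
  node 48: h_left=-1, h_right=-1, diff=0 [OK], height=0
  node 47: h_left=1, h_right=0, diff=1 [OK], height=2
  node 34: h_left=2, h_right=2, diff=0 [OK], height=3
All nodes satisfy the balance condition.
Result: Balanced


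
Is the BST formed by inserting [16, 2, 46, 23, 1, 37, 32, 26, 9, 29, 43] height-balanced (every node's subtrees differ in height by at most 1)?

Tree (level-order array): [16, 2, 46, 1, 9, 23, None, None, None, None, None, None, 37, 32, 43, 26, None, None, None, None, 29]
Definition: a tree is height-balanced if, at every node, |h(left) - h(right)| <= 1 (empty subtree has height -1).
Bottom-up per-node check:
  node 1: h_left=-1, h_right=-1, diff=0 [OK], height=0
  node 9: h_left=-1, h_right=-1, diff=0 [OK], height=0
  node 2: h_left=0, h_right=0, diff=0 [OK], height=1
  node 29: h_left=-1, h_right=-1, diff=0 [OK], height=0
  node 26: h_left=-1, h_right=0, diff=1 [OK], height=1
  node 32: h_left=1, h_right=-1, diff=2 [FAIL (|1--1|=2 > 1)], height=2
  node 43: h_left=-1, h_right=-1, diff=0 [OK], height=0
  node 37: h_left=2, h_right=0, diff=2 [FAIL (|2-0|=2 > 1)], height=3
  node 23: h_left=-1, h_right=3, diff=4 [FAIL (|-1-3|=4 > 1)], height=4
  node 46: h_left=4, h_right=-1, diff=5 [FAIL (|4--1|=5 > 1)], height=5
  node 16: h_left=1, h_right=5, diff=4 [FAIL (|1-5|=4 > 1)], height=6
Node 32 violates the condition: |1 - -1| = 2 > 1.
Result: Not balanced


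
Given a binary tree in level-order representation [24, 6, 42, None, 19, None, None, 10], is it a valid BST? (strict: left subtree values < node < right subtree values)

Level-order array: [24, 6, 42, None, 19, None, None, 10]
Validate using subtree bounds (lo, hi): at each node, require lo < value < hi,
then recurse left with hi=value and right with lo=value.
Preorder trace (stopping at first violation):
  at node 24 with bounds (-inf, +inf): OK
  at node 6 with bounds (-inf, 24): OK
  at node 19 with bounds (6, 24): OK
  at node 10 with bounds (6, 19): OK
  at node 42 with bounds (24, +inf): OK
No violation found at any node.
Result: Valid BST


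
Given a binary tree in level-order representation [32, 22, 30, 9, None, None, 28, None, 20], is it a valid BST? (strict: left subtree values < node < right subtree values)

Level-order array: [32, 22, 30, 9, None, None, 28, None, 20]
Validate using subtree bounds (lo, hi): at each node, require lo < value < hi,
then recurse left with hi=value and right with lo=value.
Preorder trace (stopping at first violation):
  at node 32 with bounds (-inf, +inf): OK
  at node 22 with bounds (-inf, 32): OK
  at node 9 with bounds (-inf, 22): OK
  at node 20 with bounds (9, 22): OK
  at node 30 with bounds (32, +inf): VIOLATION
Node 30 violates its bound: not (32 < 30 < +inf).
Result: Not a valid BST


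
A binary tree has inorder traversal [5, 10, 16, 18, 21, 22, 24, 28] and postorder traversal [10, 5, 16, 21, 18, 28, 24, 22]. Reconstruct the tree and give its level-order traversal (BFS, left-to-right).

Inorder:   [5, 10, 16, 18, 21, 22, 24, 28]
Postorder: [10, 5, 16, 21, 18, 28, 24, 22]
Algorithm: postorder visits root last, so walk postorder right-to-left;
each value is the root of the current inorder slice — split it at that
value, recurse on the right subtree first, then the left.
Recursive splits:
  root=22; inorder splits into left=[5, 10, 16, 18, 21], right=[24, 28]
  root=24; inorder splits into left=[], right=[28]
  root=28; inorder splits into left=[], right=[]
  root=18; inorder splits into left=[5, 10, 16], right=[21]
  root=21; inorder splits into left=[], right=[]
  root=16; inorder splits into left=[5, 10], right=[]
  root=5; inorder splits into left=[], right=[10]
  root=10; inorder splits into left=[], right=[]
Reconstructed level-order: [22, 18, 24, 16, 21, 28, 5, 10]


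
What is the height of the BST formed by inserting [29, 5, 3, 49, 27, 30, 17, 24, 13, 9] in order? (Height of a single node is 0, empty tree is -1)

Insertion order: [29, 5, 3, 49, 27, 30, 17, 24, 13, 9]
Tree (level-order array): [29, 5, 49, 3, 27, 30, None, None, None, 17, None, None, None, 13, 24, 9]
Compute height bottom-up (empty subtree = -1):
  height(3) = 1 + max(-1, -1) = 0
  height(9) = 1 + max(-1, -1) = 0
  height(13) = 1 + max(0, -1) = 1
  height(24) = 1 + max(-1, -1) = 0
  height(17) = 1 + max(1, 0) = 2
  height(27) = 1 + max(2, -1) = 3
  height(5) = 1 + max(0, 3) = 4
  height(30) = 1 + max(-1, -1) = 0
  height(49) = 1 + max(0, -1) = 1
  height(29) = 1 + max(4, 1) = 5
Height = 5


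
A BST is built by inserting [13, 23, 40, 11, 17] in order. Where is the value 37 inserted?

Starting tree (level order): [13, 11, 23, None, None, 17, 40]
Insertion path: 13 -> 23 -> 40
Result: insert 37 as left child of 40
Final tree (level order): [13, 11, 23, None, None, 17, 40, None, None, 37]


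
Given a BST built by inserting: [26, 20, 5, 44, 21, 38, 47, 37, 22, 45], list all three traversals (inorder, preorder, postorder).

Tree insertion order: [26, 20, 5, 44, 21, 38, 47, 37, 22, 45]
Tree (level-order array): [26, 20, 44, 5, 21, 38, 47, None, None, None, 22, 37, None, 45]
Inorder (L, root, R): [5, 20, 21, 22, 26, 37, 38, 44, 45, 47]
Preorder (root, L, R): [26, 20, 5, 21, 22, 44, 38, 37, 47, 45]
Postorder (L, R, root): [5, 22, 21, 20, 37, 38, 45, 47, 44, 26]


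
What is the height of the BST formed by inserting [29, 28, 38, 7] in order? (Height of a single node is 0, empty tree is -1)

Insertion order: [29, 28, 38, 7]
Tree (level-order array): [29, 28, 38, 7]
Compute height bottom-up (empty subtree = -1):
  height(7) = 1 + max(-1, -1) = 0
  height(28) = 1 + max(0, -1) = 1
  height(38) = 1 + max(-1, -1) = 0
  height(29) = 1 + max(1, 0) = 2
Height = 2


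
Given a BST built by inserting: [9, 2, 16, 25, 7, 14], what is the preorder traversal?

Tree insertion order: [9, 2, 16, 25, 7, 14]
Tree (level-order array): [9, 2, 16, None, 7, 14, 25]
Preorder traversal: [9, 2, 7, 16, 14, 25]


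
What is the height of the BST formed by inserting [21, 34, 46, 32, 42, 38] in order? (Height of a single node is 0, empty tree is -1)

Insertion order: [21, 34, 46, 32, 42, 38]
Tree (level-order array): [21, None, 34, 32, 46, None, None, 42, None, 38]
Compute height bottom-up (empty subtree = -1):
  height(32) = 1 + max(-1, -1) = 0
  height(38) = 1 + max(-1, -1) = 0
  height(42) = 1 + max(0, -1) = 1
  height(46) = 1 + max(1, -1) = 2
  height(34) = 1 + max(0, 2) = 3
  height(21) = 1 + max(-1, 3) = 4
Height = 4


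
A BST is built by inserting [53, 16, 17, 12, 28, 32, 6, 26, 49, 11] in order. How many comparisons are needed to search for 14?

Search path for 14: 53 -> 16 -> 12
Found: False
Comparisons: 3


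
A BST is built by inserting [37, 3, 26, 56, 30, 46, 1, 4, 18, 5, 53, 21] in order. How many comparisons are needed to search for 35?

Search path for 35: 37 -> 3 -> 26 -> 30
Found: False
Comparisons: 4


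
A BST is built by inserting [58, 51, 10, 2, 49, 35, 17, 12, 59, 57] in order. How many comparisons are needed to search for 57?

Search path for 57: 58 -> 51 -> 57
Found: True
Comparisons: 3


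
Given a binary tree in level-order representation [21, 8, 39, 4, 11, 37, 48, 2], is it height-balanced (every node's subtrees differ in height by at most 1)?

Tree (level-order array): [21, 8, 39, 4, 11, 37, 48, 2]
Definition: a tree is height-balanced if, at every node, |h(left) - h(right)| <= 1 (empty subtree has height -1).
Bottom-up per-node check:
  node 2: h_left=-1, h_right=-1, diff=0 [OK], height=0
  node 4: h_left=0, h_right=-1, diff=1 [OK], height=1
  node 11: h_left=-1, h_right=-1, diff=0 [OK], height=0
  node 8: h_left=1, h_right=0, diff=1 [OK], height=2
  node 37: h_left=-1, h_right=-1, diff=0 [OK], height=0
  node 48: h_left=-1, h_right=-1, diff=0 [OK], height=0
  node 39: h_left=0, h_right=0, diff=0 [OK], height=1
  node 21: h_left=2, h_right=1, diff=1 [OK], height=3
All nodes satisfy the balance condition.
Result: Balanced


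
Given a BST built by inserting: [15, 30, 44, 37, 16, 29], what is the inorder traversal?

Tree insertion order: [15, 30, 44, 37, 16, 29]
Tree (level-order array): [15, None, 30, 16, 44, None, 29, 37]
Inorder traversal: [15, 16, 29, 30, 37, 44]


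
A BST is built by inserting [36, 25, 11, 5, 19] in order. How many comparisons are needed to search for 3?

Search path for 3: 36 -> 25 -> 11 -> 5
Found: False
Comparisons: 4


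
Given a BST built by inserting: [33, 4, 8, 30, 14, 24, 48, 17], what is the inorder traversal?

Tree insertion order: [33, 4, 8, 30, 14, 24, 48, 17]
Tree (level-order array): [33, 4, 48, None, 8, None, None, None, 30, 14, None, None, 24, 17]
Inorder traversal: [4, 8, 14, 17, 24, 30, 33, 48]


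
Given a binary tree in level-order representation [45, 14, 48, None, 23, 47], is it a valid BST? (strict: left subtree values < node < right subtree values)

Level-order array: [45, 14, 48, None, 23, 47]
Validate using subtree bounds (lo, hi): at each node, require lo < value < hi,
then recurse left with hi=value and right with lo=value.
Preorder trace (stopping at first violation):
  at node 45 with bounds (-inf, +inf): OK
  at node 14 with bounds (-inf, 45): OK
  at node 23 with bounds (14, 45): OK
  at node 48 with bounds (45, +inf): OK
  at node 47 with bounds (45, 48): OK
No violation found at any node.
Result: Valid BST


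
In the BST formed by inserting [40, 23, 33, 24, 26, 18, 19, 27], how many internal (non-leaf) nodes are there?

Tree built from: [40, 23, 33, 24, 26, 18, 19, 27]
Tree (level-order array): [40, 23, None, 18, 33, None, 19, 24, None, None, None, None, 26, None, 27]
Rule: An internal node has at least one child.
Per-node child counts:
  node 40: 1 child(ren)
  node 23: 2 child(ren)
  node 18: 1 child(ren)
  node 19: 0 child(ren)
  node 33: 1 child(ren)
  node 24: 1 child(ren)
  node 26: 1 child(ren)
  node 27: 0 child(ren)
Matching nodes: [40, 23, 18, 33, 24, 26]
Count of internal (non-leaf) nodes: 6


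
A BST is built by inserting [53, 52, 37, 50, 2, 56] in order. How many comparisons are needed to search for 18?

Search path for 18: 53 -> 52 -> 37 -> 2
Found: False
Comparisons: 4


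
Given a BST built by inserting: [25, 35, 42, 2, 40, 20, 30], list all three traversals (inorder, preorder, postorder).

Tree insertion order: [25, 35, 42, 2, 40, 20, 30]
Tree (level-order array): [25, 2, 35, None, 20, 30, 42, None, None, None, None, 40]
Inorder (L, root, R): [2, 20, 25, 30, 35, 40, 42]
Preorder (root, L, R): [25, 2, 20, 35, 30, 42, 40]
Postorder (L, R, root): [20, 2, 30, 40, 42, 35, 25]


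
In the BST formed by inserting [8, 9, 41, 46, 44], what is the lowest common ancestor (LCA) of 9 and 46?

Tree insertion order: [8, 9, 41, 46, 44]
Tree (level-order array): [8, None, 9, None, 41, None, 46, 44]
In a BST, the LCA of p=9, q=46 is the first node v on the
root-to-leaf path with p <= v <= q (go left if both < v, right if both > v).
Walk from root:
  at 8: both 9 and 46 > 8, go right
  at 9: 9 <= 9 <= 46, this is the LCA
LCA = 9


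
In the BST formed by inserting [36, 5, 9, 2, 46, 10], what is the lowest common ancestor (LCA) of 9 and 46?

Tree insertion order: [36, 5, 9, 2, 46, 10]
Tree (level-order array): [36, 5, 46, 2, 9, None, None, None, None, None, 10]
In a BST, the LCA of p=9, q=46 is the first node v on the
root-to-leaf path with p <= v <= q (go left if both < v, right if both > v).
Walk from root:
  at 36: 9 <= 36 <= 46, this is the LCA
LCA = 36


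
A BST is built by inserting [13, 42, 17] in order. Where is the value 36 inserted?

Starting tree (level order): [13, None, 42, 17]
Insertion path: 13 -> 42 -> 17
Result: insert 36 as right child of 17
Final tree (level order): [13, None, 42, 17, None, None, 36]


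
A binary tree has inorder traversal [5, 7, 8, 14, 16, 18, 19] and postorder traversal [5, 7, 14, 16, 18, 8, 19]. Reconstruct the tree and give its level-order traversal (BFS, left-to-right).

Inorder:   [5, 7, 8, 14, 16, 18, 19]
Postorder: [5, 7, 14, 16, 18, 8, 19]
Algorithm: postorder visits root last, so walk postorder right-to-left;
each value is the root of the current inorder slice — split it at that
value, recurse on the right subtree first, then the left.
Recursive splits:
  root=19; inorder splits into left=[5, 7, 8, 14, 16, 18], right=[]
  root=8; inorder splits into left=[5, 7], right=[14, 16, 18]
  root=18; inorder splits into left=[14, 16], right=[]
  root=16; inorder splits into left=[14], right=[]
  root=14; inorder splits into left=[], right=[]
  root=7; inorder splits into left=[5], right=[]
  root=5; inorder splits into left=[], right=[]
Reconstructed level-order: [19, 8, 7, 18, 5, 16, 14]


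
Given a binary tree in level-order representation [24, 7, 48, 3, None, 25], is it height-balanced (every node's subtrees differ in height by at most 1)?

Tree (level-order array): [24, 7, 48, 3, None, 25]
Definition: a tree is height-balanced if, at every node, |h(left) - h(right)| <= 1 (empty subtree has height -1).
Bottom-up per-node check:
  node 3: h_left=-1, h_right=-1, diff=0 [OK], height=0
  node 7: h_left=0, h_right=-1, diff=1 [OK], height=1
  node 25: h_left=-1, h_right=-1, diff=0 [OK], height=0
  node 48: h_left=0, h_right=-1, diff=1 [OK], height=1
  node 24: h_left=1, h_right=1, diff=0 [OK], height=2
All nodes satisfy the balance condition.
Result: Balanced


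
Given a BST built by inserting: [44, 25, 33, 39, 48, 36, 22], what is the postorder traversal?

Tree insertion order: [44, 25, 33, 39, 48, 36, 22]
Tree (level-order array): [44, 25, 48, 22, 33, None, None, None, None, None, 39, 36]
Postorder traversal: [22, 36, 39, 33, 25, 48, 44]


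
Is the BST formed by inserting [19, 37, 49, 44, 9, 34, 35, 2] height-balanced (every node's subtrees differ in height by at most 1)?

Tree (level-order array): [19, 9, 37, 2, None, 34, 49, None, None, None, 35, 44]
Definition: a tree is height-balanced if, at every node, |h(left) - h(right)| <= 1 (empty subtree has height -1).
Bottom-up per-node check:
  node 2: h_left=-1, h_right=-1, diff=0 [OK], height=0
  node 9: h_left=0, h_right=-1, diff=1 [OK], height=1
  node 35: h_left=-1, h_right=-1, diff=0 [OK], height=0
  node 34: h_left=-1, h_right=0, diff=1 [OK], height=1
  node 44: h_left=-1, h_right=-1, diff=0 [OK], height=0
  node 49: h_left=0, h_right=-1, diff=1 [OK], height=1
  node 37: h_left=1, h_right=1, diff=0 [OK], height=2
  node 19: h_left=1, h_right=2, diff=1 [OK], height=3
All nodes satisfy the balance condition.
Result: Balanced


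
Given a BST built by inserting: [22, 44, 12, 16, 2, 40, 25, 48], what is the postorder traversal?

Tree insertion order: [22, 44, 12, 16, 2, 40, 25, 48]
Tree (level-order array): [22, 12, 44, 2, 16, 40, 48, None, None, None, None, 25]
Postorder traversal: [2, 16, 12, 25, 40, 48, 44, 22]


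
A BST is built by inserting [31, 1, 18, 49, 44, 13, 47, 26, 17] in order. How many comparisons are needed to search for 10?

Search path for 10: 31 -> 1 -> 18 -> 13
Found: False
Comparisons: 4


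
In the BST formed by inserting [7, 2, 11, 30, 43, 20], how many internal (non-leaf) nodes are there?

Tree built from: [7, 2, 11, 30, 43, 20]
Tree (level-order array): [7, 2, 11, None, None, None, 30, 20, 43]
Rule: An internal node has at least one child.
Per-node child counts:
  node 7: 2 child(ren)
  node 2: 0 child(ren)
  node 11: 1 child(ren)
  node 30: 2 child(ren)
  node 20: 0 child(ren)
  node 43: 0 child(ren)
Matching nodes: [7, 11, 30]
Count of internal (non-leaf) nodes: 3


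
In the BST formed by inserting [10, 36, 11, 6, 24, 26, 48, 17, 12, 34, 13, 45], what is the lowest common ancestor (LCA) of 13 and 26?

Tree insertion order: [10, 36, 11, 6, 24, 26, 48, 17, 12, 34, 13, 45]
Tree (level-order array): [10, 6, 36, None, None, 11, 48, None, 24, 45, None, 17, 26, None, None, 12, None, None, 34, None, 13]
In a BST, the LCA of p=13, q=26 is the first node v on the
root-to-leaf path with p <= v <= q (go left if both < v, right if both > v).
Walk from root:
  at 10: both 13 and 26 > 10, go right
  at 36: both 13 and 26 < 36, go left
  at 11: both 13 and 26 > 11, go right
  at 24: 13 <= 24 <= 26, this is the LCA
LCA = 24


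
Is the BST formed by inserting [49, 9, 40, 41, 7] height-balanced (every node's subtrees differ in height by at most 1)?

Tree (level-order array): [49, 9, None, 7, 40, None, None, None, 41]
Definition: a tree is height-balanced if, at every node, |h(left) - h(right)| <= 1 (empty subtree has height -1).
Bottom-up per-node check:
  node 7: h_left=-1, h_right=-1, diff=0 [OK], height=0
  node 41: h_left=-1, h_right=-1, diff=0 [OK], height=0
  node 40: h_left=-1, h_right=0, diff=1 [OK], height=1
  node 9: h_left=0, h_right=1, diff=1 [OK], height=2
  node 49: h_left=2, h_right=-1, diff=3 [FAIL (|2--1|=3 > 1)], height=3
Node 49 violates the condition: |2 - -1| = 3 > 1.
Result: Not balanced


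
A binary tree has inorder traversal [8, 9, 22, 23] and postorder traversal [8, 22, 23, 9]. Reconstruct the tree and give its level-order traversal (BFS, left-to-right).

Inorder:   [8, 9, 22, 23]
Postorder: [8, 22, 23, 9]
Algorithm: postorder visits root last, so walk postorder right-to-left;
each value is the root of the current inorder slice — split it at that
value, recurse on the right subtree first, then the left.
Recursive splits:
  root=9; inorder splits into left=[8], right=[22, 23]
  root=23; inorder splits into left=[22], right=[]
  root=22; inorder splits into left=[], right=[]
  root=8; inorder splits into left=[], right=[]
Reconstructed level-order: [9, 8, 23, 22]


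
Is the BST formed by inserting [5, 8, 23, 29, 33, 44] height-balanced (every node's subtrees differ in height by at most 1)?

Tree (level-order array): [5, None, 8, None, 23, None, 29, None, 33, None, 44]
Definition: a tree is height-balanced if, at every node, |h(left) - h(right)| <= 1 (empty subtree has height -1).
Bottom-up per-node check:
  node 44: h_left=-1, h_right=-1, diff=0 [OK], height=0
  node 33: h_left=-1, h_right=0, diff=1 [OK], height=1
  node 29: h_left=-1, h_right=1, diff=2 [FAIL (|-1-1|=2 > 1)], height=2
  node 23: h_left=-1, h_right=2, diff=3 [FAIL (|-1-2|=3 > 1)], height=3
  node 8: h_left=-1, h_right=3, diff=4 [FAIL (|-1-3|=4 > 1)], height=4
  node 5: h_left=-1, h_right=4, diff=5 [FAIL (|-1-4|=5 > 1)], height=5
Node 29 violates the condition: |-1 - 1| = 2 > 1.
Result: Not balanced


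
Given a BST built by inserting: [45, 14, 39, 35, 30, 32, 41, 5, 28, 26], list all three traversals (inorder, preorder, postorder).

Tree insertion order: [45, 14, 39, 35, 30, 32, 41, 5, 28, 26]
Tree (level-order array): [45, 14, None, 5, 39, None, None, 35, 41, 30, None, None, None, 28, 32, 26]
Inorder (L, root, R): [5, 14, 26, 28, 30, 32, 35, 39, 41, 45]
Preorder (root, L, R): [45, 14, 5, 39, 35, 30, 28, 26, 32, 41]
Postorder (L, R, root): [5, 26, 28, 32, 30, 35, 41, 39, 14, 45]


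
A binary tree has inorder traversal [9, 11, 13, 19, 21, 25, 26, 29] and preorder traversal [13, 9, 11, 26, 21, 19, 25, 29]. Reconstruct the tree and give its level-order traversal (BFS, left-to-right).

Inorder:  [9, 11, 13, 19, 21, 25, 26, 29]
Preorder: [13, 9, 11, 26, 21, 19, 25, 29]
Algorithm: preorder visits root first, so consume preorder in order;
for each root, split the current inorder slice at that value into
left-subtree inorder and right-subtree inorder, then recurse.
Recursive splits:
  root=13; inorder splits into left=[9, 11], right=[19, 21, 25, 26, 29]
  root=9; inorder splits into left=[], right=[11]
  root=11; inorder splits into left=[], right=[]
  root=26; inorder splits into left=[19, 21, 25], right=[29]
  root=21; inorder splits into left=[19], right=[25]
  root=19; inorder splits into left=[], right=[]
  root=25; inorder splits into left=[], right=[]
  root=29; inorder splits into left=[], right=[]
Reconstructed level-order: [13, 9, 26, 11, 21, 29, 19, 25]


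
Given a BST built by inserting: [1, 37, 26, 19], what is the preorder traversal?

Tree insertion order: [1, 37, 26, 19]
Tree (level-order array): [1, None, 37, 26, None, 19]
Preorder traversal: [1, 37, 26, 19]


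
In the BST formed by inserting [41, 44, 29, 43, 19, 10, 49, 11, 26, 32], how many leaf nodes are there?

Tree built from: [41, 44, 29, 43, 19, 10, 49, 11, 26, 32]
Tree (level-order array): [41, 29, 44, 19, 32, 43, 49, 10, 26, None, None, None, None, None, None, None, 11]
Rule: A leaf has 0 children.
Per-node child counts:
  node 41: 2 child(ren)
  node 29: 2 child(ren)
  node 19: 2 child(ren)
  node 10: 1 child(ren)
  node 11: 0 child(ren)
  node 26: 0 child(ren)
  node 32: 0 child(ren)
  node 44: 2 child(ren)
  node 43: 0 child(ren)
  node 49: 0 child(ren)
Matching nodes: [11, 26, 32, 43, 49]
Count of leaf nodes: 5


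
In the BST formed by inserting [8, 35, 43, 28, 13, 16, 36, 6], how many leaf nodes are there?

Tree built from: [8, 35, 43, 28, 13, 16, 36, 6]
Tree (level-order array): [8, 6, 35, None, None, 28, 43, 13, None, 36, None, None, 16]
Rule: A leaf has 0 children.
Per-node child counts:
  node 8: 2 child(ren)
  node 6: 0 child(ren)
  node 35: 2 child(ren)
  node 28: 1 child(ren)
  node 13: 1 child(ren)
  node 16: 0 child(ren)
  node 43: 1 child(ren)
  node 36: 0 child(ren)
Matching nodes: [6, 16, 36]
Count of leaf nodes: 3


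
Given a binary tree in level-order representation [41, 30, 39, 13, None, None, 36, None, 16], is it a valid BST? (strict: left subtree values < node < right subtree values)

Level-order array: [41, 30, 39, 13, None, None, 36, None, 16]
Validate using subtree bounds (lo, hi): at each node, require lo < value < hi,
then recurse left with hi=value and right with lo=value.
Preorder trace (stopping at first violation):
  at node 41 with bounds (-inf, +inf): OK
  at node 30 with bounds (-inf, 41): OK
  at node 13 with bounds (-inf, 30): OK
  at node 16 with bounds (13, 30): OK
  at node 39 with bounds (41, +inf): VIOLATION
Node 39 violates its bound: not (41 < 39 < +inf).
Result: Not a valid BST


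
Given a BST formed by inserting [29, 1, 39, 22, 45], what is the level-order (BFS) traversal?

Tree insertion order: [29, 1, 39, 22, 45]
Tree (level-order array): [29, 1, 39, None, 22, None, 45]
BFS from the root, enqueuing left then right child of each popped node:
  queue [29] -> pop 29, enqueue [1, 39], visited so far: [29]
  queue [1, 39] -> pop 1, enqueue [22], visited so far: [29, 1]
  queue [39, 22] -> pop 39, enqueue [45], visited so far: [29, 1, 39]
  queue [22, 45] -> pop 22, enqueue [none], visited so far: [29, 1, 39, 22]
  queue [45] -> pop 45, enqueue [none], visited so far: [29, 1, 39, 22, 45]
Result: [29, 1, 39, 22, 45]


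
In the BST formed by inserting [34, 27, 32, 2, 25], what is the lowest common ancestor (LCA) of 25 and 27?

Tree insertion order: [34, 27, 32, 2, 25]
Tree (level-order array): [34, 27, None, 2, 32, None, 25]
In a BST, the LCA of p=25, q=27 is the first node v on the
root-to-leaf path with p <= v <= q (go left if both < v, right if both > v).
Walk from root:
  at 34: both 25 and 27 < 34, go left
  at 27: 25 <= 27 <= 27, this is the LCA
LCA = 27


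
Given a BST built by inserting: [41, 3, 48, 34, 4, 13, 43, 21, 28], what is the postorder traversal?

Tree insertion order: [41, 3, 48, 34, 4, 13, 43, 21, 28]
Tree (level-order array): [41, 3, 48, None, 34, 43, None, 4, None, None, None, None, 13, None, 21, None, 28]
Postorder traversal: [28, 21, 13, 4, 34, 3, 43, 48, 41]


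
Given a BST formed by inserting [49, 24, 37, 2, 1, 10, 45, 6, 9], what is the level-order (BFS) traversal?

Tree insertion order: [49, 24, 37, 2, 1, 10, 45, 6, 9]
Tree (level-order array): [49, 24, None, 2, 37, 1, 10, None, 45, None, None, 6, None, None, None, None, 9]
BFS from the root, enqueuing left then right child of each popped node:
  queue [49] -> pop 49, enqueue [24], visited so far: [49]
  queue [24] -> pop 24, enqueue [2, 37], visited so far: [49, 24]
  queue [2, 37] -> pop 2, enqueue [1, 10], visited so far: [49, 24, 2]
  queue [37, 1, 10] -> pop 37, enqueue [45], visited so far: [49, 24, 2, 37]
  queue [1, 10, 45] -> pop 1, enqueue [none], visited so far: [49, 24, 2, 37, 1]
  queue [10, 45] -> pop 10, enqueue [6], visited so far: [49, 24, 2, 37, 1, 10]
  queue [45, 6] -> pop 45, enqueue [none], visited so far: [49, 24, 2, 37, 1, 10, 45]
  queue [6] -> pop 6, enqueue [9], visited so far: [49, 24, 2, 37, 1, 10, 45, 6]
  queue [9] -> pop 9, enqueue [none], visited so far: [49, 24, 2, 37, 1, 10, 45, 6, 9]
Result: [49, 24, 2, 37, 1, 10, 45, 6, 9]


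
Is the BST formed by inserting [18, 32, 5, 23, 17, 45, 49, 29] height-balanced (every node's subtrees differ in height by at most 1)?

Tree (level-order array): [18, 5, 32, None, 17, 23, 45, None, None, None, 29, None, 49]
Definition: a tree is height-balanced if, at every node, |h(left) - h(right)| <= 1 (empty subtree has height -1).
Bottom-up per-node check:
  node 17: h_left=-1, h_right=-1, diff=0 [OK], height=0
  node 5: h_left=-1, h_right=0, diff=1 [OK], height=1
  node 29: h_left=-1, h_right=-1, diff=0 [OK], height=0
  node 23: h_left=-1, h_right=0, diff=1 [OK], height=1
  node 49: h_left=-1, h_right=-1, diff=0 [OK], height=0
  node 45: h_left=-1, h_right=0, diff=1 [OK], height=1
  node 32: h_left=1, h_right=1, diff=0 [OK], height=2
  node 18: h_left=1, h_right=2, diff=1 [OK], height=3
All nodes satisfy the balance condition.
Result: Balanced


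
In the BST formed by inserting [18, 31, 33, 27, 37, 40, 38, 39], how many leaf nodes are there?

Tree built from: [18, 31, 33, 27, 37, 40, 38, 39]
Tree (level-order array): [18, None, 31, 27, 33, None, None, None, 37, None, 40, 38, None, None, 39]
Rule: A leaf has 0 children.
Per-node child counts:
  node 18: 1 child(ren)
  node 31: 2 child(ren)
  node 27: 0 child(ren)
  node 33: 1 child(ren)
  node 37: 1 child(ren)
  node 40: 1 child(ren)
  node 38: 1 child(ren)
  node 39: 0 child(ren)
Matching nodes: [27, 39]
Count of leaf nodes: 2


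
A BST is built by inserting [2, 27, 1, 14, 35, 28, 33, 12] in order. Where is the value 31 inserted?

Starting tree (level order): [2, 1, 27, None, None, 14, 35, 12, None, 28, None, None, None, None, 33]
Insertion path: 2 -> 27 -> 35 -> 28 -> 33
Result: insert 31 as left child of 33
Final tree (level order): [2, 1, 27, None, None, 14, 35, 12, None, 28, None, None, None, None, 33, 31]


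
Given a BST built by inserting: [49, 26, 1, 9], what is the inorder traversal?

Tree insertion order: [49, 26, 1, 9]
Tree (level-order array): [49, 26, None, 1, None, None, 9]
Inorder traversal: [1, 9, 26, 49]


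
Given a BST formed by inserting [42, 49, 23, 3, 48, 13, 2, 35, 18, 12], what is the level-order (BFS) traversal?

Tree insertion order: [42, 49, 23, 3, 48, 13, 2, 35, 18, 12]
Tree (level-order array): [42, 23, 49, 3, 35, 48, None, 2, 13, None, None, None, None, None, None, 12, 18]
BFS from the root, enqueuing left then right child of each popped node:
  queue [42] -> pop 42, enqueue [23, 49], visited so far: [42]
  queue [23, 49] -> pop 23, enqueue [3, 35], visited so far: [42, 23]
  queue [49, 3, 35] -> pop 49, enqueue [48], visited so far: [42, 23, 49]
  queue [3, 35, 48] -> pop 3, enqueue [2, 13], visited so far: [42, 23, 49, 3]
  queue [35, 48, 2, 13] -> pop 35, enqueue [none], visited so far: [42, 23, 49, 3, 35]
  queue [48, 2, 13] -> pop 48, enqueue [none], visited so far: [42, 23, 49, 3, 35, 48]
  queue [2, 13] -> pop 2, enqueue [none], visited so far: [42, 23, 49, 3, 35, 48, 2]
  queue [13] -> pop 13, enqueue [12, 18], visited so far: [42, 23, 49, 3, 35, 48, 2, 13]
  queue [12, 18] -> pop 12, enqueue [none], visited so far: [42, 23, 49, 3, 35, 48, 2, 13, 12]
  queue [18] -> pop 18, enqueue [none], visited so far: [42, 23, 49, 3, 35, 48, 2, 13, 12, 18]
Result: [42, 23, 49, 3, 35, 48, 2, 13, 12, 18]


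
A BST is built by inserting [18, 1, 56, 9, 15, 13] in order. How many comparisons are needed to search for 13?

Search path for 13: 18 -> 1 -> 9 -> 15 -> 13
Found: True
Comparisons: 5


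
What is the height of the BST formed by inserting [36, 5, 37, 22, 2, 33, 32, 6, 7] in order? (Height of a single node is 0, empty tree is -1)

Insertion order: [36, 5, 37, 22, 2, 33, 32, 6, 7]
Tree (level-order array): [36, 5, 37, 2, 22, None, None, None, None, 6, 33, None, 7, 32]
Compute height bottom-up (empty subtree = -1):
  height(2) = 1 + max(-1, -1) = 0
  height(7) = 1 + max(-1, -1) = 0
  height(6) = 1 + max(-1, 0) = 1
  height(32) = 1 + max(-1, -1) = 0
  height(33) = 1 + max(0, -1) = 1
  height(22) = 1 + max(1, 1) = 2
  height(5) = 1 + max(0, 2) = 3
  height(37) = 1 + max(-1, -1) = 0
  height(36) = 1 + max(3, 0) = 4
Height = 4


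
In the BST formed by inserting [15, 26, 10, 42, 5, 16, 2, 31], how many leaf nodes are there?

Tree built from: [15, 26, 10, 42, 5, 16, 2, 31]
Tree (level-order array): [15, 10, 26, 5, None, 16, 42, 2, None, None, None, 31]
Rule: A leaf has 0 children.
Per-node child counts:
  node 15: 2 child(ren)
  node 10: 1 child(ren)
  node 5: 1 child(ren)
  node 2: 0 child(ren)
  node 26: 2 child(ren)
  node 16: 0 child(ren)
  node 42: 1 child(ren)
  node 31: 0 child(ren)
Matching nodes: [2, 16, 31]
Count of leaf nodes: 3


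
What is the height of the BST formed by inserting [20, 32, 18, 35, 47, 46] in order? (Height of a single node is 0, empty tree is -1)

Insertion order: [20, 32, 18, 35, 47, 46]
Tree (level-order array): [20, 18, 32, None, None, None, 35, None, 47, 46]
Compute height bottom-up (empty subtree = -1):
  height(18) = 1 + max(-1, -1) = 0
  height(46) = 1 + max(-1, -1) = 0
  height(47) = 1 + max(0, -1) = 1
  height(35) = 1 + max(-1, 1) = 2
  height(32) = 1 + max(-1, 2) = 3
  height(20) = 1 + max(0, 3) = 4
Height = 4


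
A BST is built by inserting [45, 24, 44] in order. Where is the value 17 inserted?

Starting tree (level order): [45, 24, None, None, 44]
Insertion path: 45 -> 24
Result: insert 17 as left child of 24
Final tree (level order): [45, 24, None, 17, 44]


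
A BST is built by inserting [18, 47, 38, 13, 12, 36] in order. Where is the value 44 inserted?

Starting tree (level order): [18, 13, 47, 12, None, 38, None, None, None, 36]
Insertion path: 18 -> 47 -> 38
Result: insert 44 as right child of 38
Final tree (level order): [18, 13, 47, 12, None, 38, None, None, None, 36, 44]


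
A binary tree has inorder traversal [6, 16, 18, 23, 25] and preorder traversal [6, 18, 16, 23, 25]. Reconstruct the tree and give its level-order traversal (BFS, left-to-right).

Inorder:  [6, 16, 18, 23, 25]
Preorder: [6, 18, 16, 23, 25]
Algorithm: preorder visits root first, so consume preorder in order;
for each root, split the current inorder slice at that value into
left-subtree inorder and right-subtree inorder, then recurse.
Recursive splits:
  root=6; inorder splits into left=[], right=[16, 18, 23, 25]
  root=18; inorder splits into left=[16], right=[23, 25]
  root=16; inorder splits into left=[], right=[]
  root=23; inorder splits into left=[], right=[25]
  root=25; inorder splits into left=[], right=[]
Reconstructed level-order: [6, 18, 16, 23, 25]


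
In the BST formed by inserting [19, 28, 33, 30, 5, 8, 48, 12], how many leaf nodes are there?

Tree built from: [19, 28, 33, 30, 5, 8, 48, 12]
Tree (level-order array): [19, 5, 28, None, 8, None, 33, None, 12, 30, 48]
Rule: A leaf has 0 children.
Per-node child counts:
  node 19: 2 child(ren)
  node 5: 1 child(ren)
  node 8: 1 child(ren)
  node 12: 0 child(ren)
  node 28: 1 child(ren)
  node 33: 2 child(ren)
  node 30: 0 child(ren)
  node 48: 0 child(ren)
Matching nodes: [12, 30, 48]
Count of leaf nodes: 3


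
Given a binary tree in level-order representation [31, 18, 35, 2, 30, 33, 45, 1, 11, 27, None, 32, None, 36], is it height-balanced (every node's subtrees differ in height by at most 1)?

Tree (level-order array): [31, 18, 35, 2, 30, 33, 45, 1, 11, 27, None, 32, None, 36]
Definition: a tree is height-balanced if, at every node, |h(left) - h(right)| <= 1 (empty subtree has height -1).
Bottom-up per-node check:
  node 1: h_left=-1, h_right=-1, diff=0 [OK], height=0
  node 11: h_left=-1, h_right=-1, diff=0 [OK], height=0
  node 2: h_left=0, h_right=0, diff=0 [OK], height=1
  node 27: h_left=-1, h_right=-1, diff=0 [OK], height=0
  node 30: h_left=0, h_right=-1, diff=1 [OK], height=1
  node 18: h_left=1, h_right=1, diff=0 [OK], height=2
  node 32: h_left=-1, h_right=-1, diff=0 [OK], height=0
  node 33: h_left=0, h_right=-1, diff=1 [OK], height=1
  node 36: h_left=-1, h_right=-1, diff=0 [OK], height=0
  node 45: h_left=0, h_right=-1, diff=1 [OK], height=1
  node 35: h_left=1, h_right=1, diff=0 [OK], height=2
  node 31: h_left=2, h_right=2, diff=0 [OK], height=3
All nodes satisfy the balance condition.
Result: Balanced


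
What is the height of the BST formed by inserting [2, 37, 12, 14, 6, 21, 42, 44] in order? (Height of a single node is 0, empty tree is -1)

Insertion order: [2, 37, 12, 14, 6, 21, 42, 44]
Tree (level-order array): [2, None, 37, 12, 42, 6, 14, None, 44, None, None, None, 21]
Compute height bottom-up (empty subtree = -1):
  height(6) = 1 + max(-1, -1) = 0
  height(21) = 1 + max(-1, -1) = 0
  height(14) = 1 + max(-1, 0) = 1
  height(12) = 1 + max(0, 1) = 2
  height(44) = 1 + max(-1, -1) = 0
  height(42) = 1 + max(-1, 0) = 1
  height(37) = 1 + max(2, 1) = 3
  height(2) = 1 + max(-1, 3) = 4
Height = 4


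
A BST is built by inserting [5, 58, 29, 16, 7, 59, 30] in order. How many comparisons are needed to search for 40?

Search path for 40: 5 -> 58 -> 29 -> 30
Found: False
Comparisons: 4


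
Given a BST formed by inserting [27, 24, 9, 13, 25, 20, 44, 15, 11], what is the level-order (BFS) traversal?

Tree insertion order: [27, 24, 9, 13, 25, 20, 44, 15, 11]
Tree (level-order array): [27, 24, 44, 9, 25, None, None, None, 13, None, None, 11, 20, None, None, 15]
BFS from the root, enqueuing left then right child of each popped node:
  queue [27] -> pop 27, enqueue [24, 44], visited so far: [27]
  queue [24, 44] -> pop 24, enqueue [9, 25], visited so far: [27, 24]
  queue [44, 9, 25] -> pop 44, enqueue [none], visited so far: [27, 24, 44]
  queue [9, 25] -> pop 9, enqueue [13], visited so far: [27, 24, 44, 9]
  queue [25, 13] -> pop 25, enqueue [none], visited so far: [27, 24, 44, 9, 25]
  queue [13] -> pop 13, enqueue [11, 20], visited so far: [27, 24, 44, 9, 25, 13]
  queue [11, 20] -> pop 11, enqueue [none], visited so far: [27, 24, 44, 9, 25, 13, 11]
  queue [20] -> pop 20, enqueue [15], visited so far: [27, 24, 44, 9, 25, 13, 11, 20]
  queue [15] -> pop 15, enqueue [none], visited so far: [27, 24, 44, 9, 25, 13, 11, 20, 15]
Result: [27, 24, 44, 9, 25, 13, 11, 20, 15]


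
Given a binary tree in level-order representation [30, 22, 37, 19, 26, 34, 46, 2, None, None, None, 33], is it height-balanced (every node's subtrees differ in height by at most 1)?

Tree (level-order array): [30, 22, 37, 19, 26, 34, 46, 2, None, None, None, 33]
Definition: a tree is height-balanced if, at every node, |h(left) - h(right)| <= 1 (empty subtree has height -1).
Bottom-up per-node check:
  node 2: h_left=-1, h_right=-1, diff=0 [OK], height=0
  node 19: h_left=0, h_right=-1, diff=1 [OK], height=1
  node 26: h_left=-1, h_right=-1, diff=0 [OK], height=0
  node 22: h_left=1, h_right=0, diff=1 [OK], height=2
  node 33: h_left=-1, h_right=-1, diff=0 [OK], height=0
  node 34: h_left=0, h_right=-1, diff=1 [OK], height=1
  node 46: h_left=-1, h_right=-1, diff=0 [OK], height=0
  node 37: h_left=1, h_right=0, diff=1 [OK], height=2
  node 30: h_left=2, h_right=2, diff=0 [OK], height=3
All nodes satisfy the balance condition.
Result: Balanced


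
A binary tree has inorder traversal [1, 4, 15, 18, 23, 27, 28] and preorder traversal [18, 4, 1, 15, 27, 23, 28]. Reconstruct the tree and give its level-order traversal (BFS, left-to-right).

Inorder:  [1, 4, 15, 18, 23, 27, 28]
Preorder: [18, 4, 1, 15, 27, 23, 28]
Algorithm: preorder visits root first, so consume preorder in order;
for each root, split the current inorder slice at that value into
left-subtree inorder and right-subtree inorder, then recurse.
Recursive splits:
  root=18; inorder splits into left=[1, 4, 15], right=[23, 27, 28]
  root=4; inorder splits into left=[1], right=[15]
  root=1; inorder splits into left=[], right=[]
  root=15; inorder splits into left=[], right=[]
  root=27; inorder splits into left=[23], right=[28]
  root=23; inorder splits into left=[], right=[]
  root=28; inorder splits into left=[], right=[]
Reconstructed level-order: [18, 4, 27, 1, 15, 23, 28]
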